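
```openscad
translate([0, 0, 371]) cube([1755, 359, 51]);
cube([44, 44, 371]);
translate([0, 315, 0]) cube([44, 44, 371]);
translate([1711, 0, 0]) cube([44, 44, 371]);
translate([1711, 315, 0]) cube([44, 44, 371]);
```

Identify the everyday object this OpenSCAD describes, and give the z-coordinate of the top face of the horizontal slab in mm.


A bench. The seat-top height is 422 mm.

A long slab on four corner posts — a bench. The slab sits at z = 371 with thickness 51, so the top is 371 + 51 = 422 mm.


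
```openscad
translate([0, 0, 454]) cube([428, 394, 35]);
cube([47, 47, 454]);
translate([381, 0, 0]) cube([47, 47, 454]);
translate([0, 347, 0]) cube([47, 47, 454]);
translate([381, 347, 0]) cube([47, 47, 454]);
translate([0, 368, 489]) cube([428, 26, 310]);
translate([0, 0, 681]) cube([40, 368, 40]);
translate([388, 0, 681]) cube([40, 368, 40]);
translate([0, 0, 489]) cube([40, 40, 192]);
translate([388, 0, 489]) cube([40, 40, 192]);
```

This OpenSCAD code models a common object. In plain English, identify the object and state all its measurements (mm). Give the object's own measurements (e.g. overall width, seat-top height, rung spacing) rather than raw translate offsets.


A chair. The seat is a 428×394×35 mm slab with its top at z = 489 mm, on four 47×47 mm corner legs (flush with the seat edges, standing on z = 0). A flat backrest 26 mm thick, 310 mm tall, spans the full seat width and rises from the seat top along its +y edge, rear face flush with the rear of the seat. Two armrests of 40×40 mm section run along each side from the seat's front edge to the front of the backrest, top faces 232 mm above the seat top and outer faces flush with the seat's x-edges; a 40×40 mm post under the front of each armrest stands on the seat at the front corner.


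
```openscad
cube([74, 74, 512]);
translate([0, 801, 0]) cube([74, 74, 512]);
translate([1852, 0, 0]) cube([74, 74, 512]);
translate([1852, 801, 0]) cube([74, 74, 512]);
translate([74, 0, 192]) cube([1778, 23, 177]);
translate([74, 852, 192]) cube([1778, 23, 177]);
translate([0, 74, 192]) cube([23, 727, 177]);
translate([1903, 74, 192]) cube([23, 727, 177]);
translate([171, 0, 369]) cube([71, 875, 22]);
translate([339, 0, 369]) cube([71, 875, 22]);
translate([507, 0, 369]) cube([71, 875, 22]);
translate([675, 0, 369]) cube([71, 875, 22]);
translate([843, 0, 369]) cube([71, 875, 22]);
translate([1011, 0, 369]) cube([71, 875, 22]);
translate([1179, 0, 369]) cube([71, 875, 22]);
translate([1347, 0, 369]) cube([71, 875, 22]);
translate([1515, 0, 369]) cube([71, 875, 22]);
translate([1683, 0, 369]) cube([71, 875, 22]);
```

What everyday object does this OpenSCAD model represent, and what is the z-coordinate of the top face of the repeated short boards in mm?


A bed frame. The slat-top height is 391 mm.

Four posts, four rails, and a row of slats — a bed frame. Slats sit on the rails at z = 192 + 177 = 369; with slat thickness 22, the top is 391 mm.


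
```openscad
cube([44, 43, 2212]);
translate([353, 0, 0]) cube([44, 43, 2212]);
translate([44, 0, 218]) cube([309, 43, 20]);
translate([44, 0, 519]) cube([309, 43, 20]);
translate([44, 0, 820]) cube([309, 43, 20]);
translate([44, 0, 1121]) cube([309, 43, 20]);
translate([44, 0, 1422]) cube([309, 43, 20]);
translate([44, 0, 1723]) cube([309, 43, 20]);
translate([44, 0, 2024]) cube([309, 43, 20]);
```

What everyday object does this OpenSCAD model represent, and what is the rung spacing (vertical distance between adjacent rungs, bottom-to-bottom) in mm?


A ladder. The rung spacing is 301 mm.

Two tall 44×43 posts with 7 short bars between them — a ladder. Adjacent rungs sit at z = 218 and z = 519, so the spacing is 519 − 218 = 301 mm.


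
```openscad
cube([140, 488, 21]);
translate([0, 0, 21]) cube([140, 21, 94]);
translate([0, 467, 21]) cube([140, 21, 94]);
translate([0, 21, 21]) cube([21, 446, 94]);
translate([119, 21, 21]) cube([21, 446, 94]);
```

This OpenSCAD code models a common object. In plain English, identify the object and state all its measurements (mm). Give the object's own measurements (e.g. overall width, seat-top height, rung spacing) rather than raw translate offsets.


An open-topped rectangular box: outside dimensions 140×488×115 mm, with a uniform wall and base thickness of 21 mm. The base is a full 140×488 slab on the floor; four walls sit on top of the base. The front and back walls (the −y and +y sides) span the full width; the two side walls fit between them.


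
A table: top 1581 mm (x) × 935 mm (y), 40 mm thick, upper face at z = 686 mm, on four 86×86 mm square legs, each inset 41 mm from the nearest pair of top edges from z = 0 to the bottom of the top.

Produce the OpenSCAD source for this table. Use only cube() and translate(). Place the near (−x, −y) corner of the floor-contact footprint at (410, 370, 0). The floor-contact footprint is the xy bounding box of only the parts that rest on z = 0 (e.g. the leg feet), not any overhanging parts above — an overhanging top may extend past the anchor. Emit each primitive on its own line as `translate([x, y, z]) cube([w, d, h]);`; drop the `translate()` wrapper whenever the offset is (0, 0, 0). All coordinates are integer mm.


translate([369, 329, 646]) cube([1581, 935, 40]);
translate([410, 370, 0]) cube([86, 86, 646]);
translate([1823, 370, 0]) cube([86, 86, 646]);
translate([410, 1137, 0]) cube([86, 86, 646]);
translate([1823, 1137, 0]) cube([86, 86, 646]);


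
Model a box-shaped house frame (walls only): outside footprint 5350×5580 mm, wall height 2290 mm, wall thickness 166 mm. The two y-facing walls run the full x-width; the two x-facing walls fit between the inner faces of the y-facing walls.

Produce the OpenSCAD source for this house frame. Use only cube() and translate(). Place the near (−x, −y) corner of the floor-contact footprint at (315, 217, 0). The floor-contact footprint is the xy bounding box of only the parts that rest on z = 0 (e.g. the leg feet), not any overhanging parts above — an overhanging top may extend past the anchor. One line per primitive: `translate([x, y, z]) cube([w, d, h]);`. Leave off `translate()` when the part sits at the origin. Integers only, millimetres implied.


translate([315, 217, 0]) cube([5350, 166, 2290]);
translate([315, 5631, 0]) cube([5350, 166, 2290]);
translate([315, 383, 0]) cube([166, 5248, 2290]);
translate([5499, 383, 0]) cube([166, 5248, 2290]);


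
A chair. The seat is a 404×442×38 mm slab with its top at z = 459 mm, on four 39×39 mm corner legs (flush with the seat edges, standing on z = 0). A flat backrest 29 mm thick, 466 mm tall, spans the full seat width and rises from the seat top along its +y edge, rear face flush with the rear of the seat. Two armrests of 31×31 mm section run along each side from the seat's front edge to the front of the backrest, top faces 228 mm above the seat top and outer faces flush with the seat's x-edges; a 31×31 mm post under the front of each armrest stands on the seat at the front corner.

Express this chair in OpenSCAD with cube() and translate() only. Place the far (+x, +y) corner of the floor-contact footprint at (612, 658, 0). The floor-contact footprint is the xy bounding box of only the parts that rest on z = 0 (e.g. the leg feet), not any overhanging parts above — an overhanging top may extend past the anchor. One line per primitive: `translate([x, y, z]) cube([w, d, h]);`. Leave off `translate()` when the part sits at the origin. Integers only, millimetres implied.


// leg_h = 459 - 38 = 421
// arm post h = 228 - 31 = 197
translate([208, 216, 421]) cube([404, 442, 38]);
translate([208, 216, 0]) cube([39, 39, 421]);
translate([573, 216, 0]) cube([39, 39, 421]);
translate([208, 619, 0]) cube([39, 39, 421]);
translate([573, 619, 0]) cube([39, 39, 421]);
translate([208, 629, 459]) cube([404, 29, 466]);
translate([208, 216, 656]) cube([31, 413, 31]);
translate([581, 216, 656]) cube([31, 413, 31]);
translate([208, 216, 459]) cube([31, 31, 197]);
translate([581, 216, 459]) cube([31, 31, 197]);


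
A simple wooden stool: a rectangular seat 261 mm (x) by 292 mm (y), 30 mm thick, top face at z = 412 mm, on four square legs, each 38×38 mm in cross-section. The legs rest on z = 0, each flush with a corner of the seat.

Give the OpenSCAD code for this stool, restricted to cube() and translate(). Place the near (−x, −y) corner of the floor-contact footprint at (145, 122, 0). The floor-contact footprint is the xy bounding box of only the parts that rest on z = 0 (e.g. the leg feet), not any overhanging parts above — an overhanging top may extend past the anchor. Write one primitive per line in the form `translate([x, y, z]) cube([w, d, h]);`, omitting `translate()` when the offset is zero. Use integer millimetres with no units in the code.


translate([145, 122, 382]) cube([261, 292, 30]);
translate([145, 122, 0]) cube([38, 38, 382]);
translate([368, 122, 0]) cube([38, 38, 382]);
translate([145, 376, 0]) cube([38, 38, 382]);
translate([368, 376, 0]) cube([38, 38, 382]);


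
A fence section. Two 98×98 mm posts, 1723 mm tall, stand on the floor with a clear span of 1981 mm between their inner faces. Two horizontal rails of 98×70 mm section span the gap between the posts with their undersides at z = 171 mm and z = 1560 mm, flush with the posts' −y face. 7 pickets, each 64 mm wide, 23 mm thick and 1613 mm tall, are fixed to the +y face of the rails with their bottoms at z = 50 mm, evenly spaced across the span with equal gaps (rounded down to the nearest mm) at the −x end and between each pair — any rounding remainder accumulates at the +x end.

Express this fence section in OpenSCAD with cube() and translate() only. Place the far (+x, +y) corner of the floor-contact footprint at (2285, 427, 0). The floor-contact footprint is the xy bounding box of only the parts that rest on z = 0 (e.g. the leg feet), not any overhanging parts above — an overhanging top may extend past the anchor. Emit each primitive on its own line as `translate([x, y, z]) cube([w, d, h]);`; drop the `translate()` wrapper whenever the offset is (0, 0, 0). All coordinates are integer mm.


translate([108, 329, 0]) cube([98, 98, 1723]);
translate([2187, 329, 0]) cube([98, 98, 1723]);
translate([206, 329, 171]) cube([1981, 98, 70]);
translate([206, 329, 1560]) cube([1981, 98, 70]);
translate([397, 427, 50]) cube([64, 23, 1613]);
translate([652, 427, 50]) cube([64, 23, 1613]);
translate([907, 427, 50]) cube([64, 23, 1613]);
translate([1162, 427, 50]) cube([64, 23, 1613]);
translate([1417, 427, 50]) cube([64, 23, 1613]);
translate([1672, 427, 50]) cube([64, 23, 1613]);
translate([1927, 427, 50]) cube([64, 23, 1613]);


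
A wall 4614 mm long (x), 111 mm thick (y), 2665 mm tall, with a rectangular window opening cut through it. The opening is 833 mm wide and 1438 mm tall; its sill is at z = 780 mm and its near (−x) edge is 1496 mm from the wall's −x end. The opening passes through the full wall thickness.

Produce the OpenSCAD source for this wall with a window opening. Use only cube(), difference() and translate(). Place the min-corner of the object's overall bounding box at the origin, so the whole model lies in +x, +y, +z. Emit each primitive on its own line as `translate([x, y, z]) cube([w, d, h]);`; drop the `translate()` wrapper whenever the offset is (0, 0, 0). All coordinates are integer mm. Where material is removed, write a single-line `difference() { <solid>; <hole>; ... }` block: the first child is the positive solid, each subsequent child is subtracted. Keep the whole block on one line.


difference() { cube([4614, 111, 2665]); translate([1496, 0, 780]) cube([833, 111, 1438]); }


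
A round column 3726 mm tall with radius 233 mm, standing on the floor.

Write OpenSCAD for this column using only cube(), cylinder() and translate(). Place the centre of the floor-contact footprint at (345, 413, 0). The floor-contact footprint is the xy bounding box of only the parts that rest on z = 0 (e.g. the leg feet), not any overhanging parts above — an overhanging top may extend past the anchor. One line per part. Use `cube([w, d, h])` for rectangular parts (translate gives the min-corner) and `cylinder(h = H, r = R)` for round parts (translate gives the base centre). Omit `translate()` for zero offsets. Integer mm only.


translate([345, 413, 0]) cylinder(h = 3726, r = 233);


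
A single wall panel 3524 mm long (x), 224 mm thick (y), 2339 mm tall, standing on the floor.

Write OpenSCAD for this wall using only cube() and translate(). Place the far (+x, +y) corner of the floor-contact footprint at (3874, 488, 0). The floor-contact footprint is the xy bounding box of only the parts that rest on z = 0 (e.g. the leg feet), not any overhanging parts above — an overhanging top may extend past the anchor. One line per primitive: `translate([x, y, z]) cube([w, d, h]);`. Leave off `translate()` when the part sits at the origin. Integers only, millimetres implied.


translate([350, 264, 0]) cube([3524, 224, 2339]);


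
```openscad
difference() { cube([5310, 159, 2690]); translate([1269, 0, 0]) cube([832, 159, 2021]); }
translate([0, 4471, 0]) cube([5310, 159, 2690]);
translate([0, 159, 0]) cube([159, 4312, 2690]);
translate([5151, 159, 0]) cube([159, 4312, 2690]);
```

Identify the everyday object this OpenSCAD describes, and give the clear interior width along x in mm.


A single room. The interior width is 4992 mm.

Four walls enclosing a rectangle with a door in the front wall — a room. Outside width 5310 minus two 159 mm walls gives 4992 mm.


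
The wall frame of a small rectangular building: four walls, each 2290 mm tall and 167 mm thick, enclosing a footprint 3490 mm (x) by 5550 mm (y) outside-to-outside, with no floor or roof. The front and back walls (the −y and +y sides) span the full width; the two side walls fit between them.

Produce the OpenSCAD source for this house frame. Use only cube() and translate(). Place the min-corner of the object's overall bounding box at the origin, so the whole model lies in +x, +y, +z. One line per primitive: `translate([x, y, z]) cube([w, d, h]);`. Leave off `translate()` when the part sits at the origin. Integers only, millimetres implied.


cube([3490, 167, 2290]);
translate([0, 5383, 0]) cube([3490, 167, 2290]);
translate([0, 167, 0]) cube([167, 5216, 2290]);
translate([3323, 167, 0]) cube([167, 5216, 2290]);


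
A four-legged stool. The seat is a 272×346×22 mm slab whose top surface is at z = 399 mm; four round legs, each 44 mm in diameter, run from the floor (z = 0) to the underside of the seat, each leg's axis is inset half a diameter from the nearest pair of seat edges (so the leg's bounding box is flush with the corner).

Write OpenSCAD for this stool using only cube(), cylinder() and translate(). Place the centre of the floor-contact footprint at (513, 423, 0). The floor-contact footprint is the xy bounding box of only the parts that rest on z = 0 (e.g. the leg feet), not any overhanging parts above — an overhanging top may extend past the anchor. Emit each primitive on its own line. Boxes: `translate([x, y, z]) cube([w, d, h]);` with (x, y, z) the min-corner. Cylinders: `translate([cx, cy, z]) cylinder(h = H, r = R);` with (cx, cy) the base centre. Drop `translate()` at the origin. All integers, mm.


// leg_h = 399 - 22 = 377
translate([377, 250, 377]) cube([272, 346, 22]);
translate([399, 272, 0]) cylinder(h = 377, r = 22);
translate([627, 272, 0]) cylinder(h = 377, r = 22);
translate([399, 574, 0]) cylinder(h = 377, r = 22);
translate([627, 574, 0]) cylinder(h = 377, r = 22);


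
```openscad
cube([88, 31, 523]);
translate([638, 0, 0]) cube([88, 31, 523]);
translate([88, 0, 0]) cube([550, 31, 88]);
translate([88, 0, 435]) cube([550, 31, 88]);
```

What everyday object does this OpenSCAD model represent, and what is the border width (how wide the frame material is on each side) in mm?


A picture frame. The border width is 88 mm.

Four thin pieces enclosing a rectangular opening — a picture frame. The two full-height stiles are 523 mm tall; the top rail sits at z = 435 and is 88 mm tall, so the border above the opening is 523 − 435 = 88 mm, matching the stile x-width.


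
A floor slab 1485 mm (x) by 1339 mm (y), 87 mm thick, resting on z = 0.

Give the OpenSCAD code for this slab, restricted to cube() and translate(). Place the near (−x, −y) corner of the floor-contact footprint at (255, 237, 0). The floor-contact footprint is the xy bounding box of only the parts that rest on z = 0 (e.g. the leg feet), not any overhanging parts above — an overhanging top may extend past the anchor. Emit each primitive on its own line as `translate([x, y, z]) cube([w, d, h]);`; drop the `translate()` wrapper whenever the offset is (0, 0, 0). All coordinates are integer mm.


translate([255, 237, 0]) cube([1485, 1339, 87]);


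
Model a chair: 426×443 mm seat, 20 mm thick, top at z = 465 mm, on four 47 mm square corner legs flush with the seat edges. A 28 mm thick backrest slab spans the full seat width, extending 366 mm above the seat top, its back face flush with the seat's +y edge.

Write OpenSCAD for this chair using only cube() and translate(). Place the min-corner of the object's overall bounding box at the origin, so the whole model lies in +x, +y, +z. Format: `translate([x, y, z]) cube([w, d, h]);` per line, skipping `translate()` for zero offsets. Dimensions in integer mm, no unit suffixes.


// leg_h = 465 - 20 = 445
translate([0, 0, 445]) cube([426, 443, 20]);
cube([47, 47, 445]);
translate([379, 0, 0]) cube([47, 47, 445]);
translate([0, 396, 0]) cube([47, 47, 445]);
translate([379, 396, 0]) cube([47, 47, 445]);
translate([0, 415, 465]) cube([426, 28, 366]);


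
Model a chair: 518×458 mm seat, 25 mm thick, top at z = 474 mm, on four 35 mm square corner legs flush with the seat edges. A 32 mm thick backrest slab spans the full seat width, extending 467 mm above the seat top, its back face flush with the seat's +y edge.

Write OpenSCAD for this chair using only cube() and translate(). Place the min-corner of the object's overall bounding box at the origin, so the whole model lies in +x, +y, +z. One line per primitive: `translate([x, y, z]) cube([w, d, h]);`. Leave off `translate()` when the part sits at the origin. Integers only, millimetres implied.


translate([0, 0, 449]) cube([518, 458, 25]);
cube([35, 35, 449]);
translate([483, 0, 0]) cube([35, 35, 449]);
translate([0, 423, 0]) cube([35, 35, 449]);
translate([483, 423, 0]) cube([35, 35, 449]);
translate([0, 426, 474]) cube([518, 32, 467]);


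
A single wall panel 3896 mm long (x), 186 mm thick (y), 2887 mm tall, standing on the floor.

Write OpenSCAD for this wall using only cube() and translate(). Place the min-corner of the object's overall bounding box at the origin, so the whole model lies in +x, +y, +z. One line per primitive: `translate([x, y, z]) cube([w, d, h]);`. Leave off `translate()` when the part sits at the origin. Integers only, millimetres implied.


cube([3896, 186, 2887]);


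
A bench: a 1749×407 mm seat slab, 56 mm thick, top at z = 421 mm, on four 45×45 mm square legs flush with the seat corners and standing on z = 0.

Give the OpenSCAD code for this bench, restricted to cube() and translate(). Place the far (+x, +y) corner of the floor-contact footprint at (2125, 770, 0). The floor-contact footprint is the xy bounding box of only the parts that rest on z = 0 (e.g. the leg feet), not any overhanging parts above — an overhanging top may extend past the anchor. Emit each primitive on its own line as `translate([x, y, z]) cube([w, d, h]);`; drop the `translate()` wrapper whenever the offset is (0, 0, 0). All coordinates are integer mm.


// leg_h = 421 − 56 = 365
translate([376, 363, 365]) cube([1749, 407, 56]);
translate([376, 363, 0]) cube([45, 45, 365]);
translate([376, 725, 0]) cube([45, 45, 365]);
translate([2080, 363, 0]) cube([45, 45, 365]);
translate([2080, 725, 0]) cube([45, 45, 365]);


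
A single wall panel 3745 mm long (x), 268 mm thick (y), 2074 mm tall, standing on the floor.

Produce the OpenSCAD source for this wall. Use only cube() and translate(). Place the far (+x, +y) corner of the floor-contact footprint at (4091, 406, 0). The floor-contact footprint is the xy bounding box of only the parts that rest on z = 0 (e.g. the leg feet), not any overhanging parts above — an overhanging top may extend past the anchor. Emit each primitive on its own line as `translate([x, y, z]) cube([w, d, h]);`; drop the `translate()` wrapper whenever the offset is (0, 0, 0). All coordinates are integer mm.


translate([346, 138, 0]) cube([3745, 268, 2074]);


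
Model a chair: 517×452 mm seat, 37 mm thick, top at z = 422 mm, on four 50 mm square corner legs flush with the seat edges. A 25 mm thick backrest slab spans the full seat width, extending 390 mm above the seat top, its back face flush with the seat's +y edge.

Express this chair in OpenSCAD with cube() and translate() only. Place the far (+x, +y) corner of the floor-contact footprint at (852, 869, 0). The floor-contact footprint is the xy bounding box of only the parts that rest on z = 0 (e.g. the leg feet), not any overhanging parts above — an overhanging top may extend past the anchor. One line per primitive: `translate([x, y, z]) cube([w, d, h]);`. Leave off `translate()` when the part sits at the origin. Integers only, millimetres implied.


translate([335, 417, 385]) cube([517, 452, 37]);
translate([335, 417, 0]) cube([50, 50, 385]);
translate([802, 417, 0]) cube([50, 50, 385]);
translate([335, 819, 0]) cube([50, 50, 385]);
translate([802, 819, 0]) cube([50, 50, 385]);
translate([335, 844, 422]) cube([517, 25, 390]);


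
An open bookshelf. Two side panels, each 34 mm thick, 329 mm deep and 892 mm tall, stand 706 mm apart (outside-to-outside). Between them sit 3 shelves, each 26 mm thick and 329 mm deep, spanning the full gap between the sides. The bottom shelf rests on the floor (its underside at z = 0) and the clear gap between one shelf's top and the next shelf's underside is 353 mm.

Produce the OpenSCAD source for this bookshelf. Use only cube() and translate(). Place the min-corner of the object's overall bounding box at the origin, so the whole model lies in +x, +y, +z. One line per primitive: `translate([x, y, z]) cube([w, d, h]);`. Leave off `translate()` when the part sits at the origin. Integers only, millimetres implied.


cube([34, 329, 892]);
translate([672, 0, 0]) cube([34, 329, 892]);
translate([34, 0, 0]) cube([638, 329, 26]);
translate([34, 0, 379]) cube([638, 329, 26]);
translate([34, 0, 758]) cube([638, 329, 26]);


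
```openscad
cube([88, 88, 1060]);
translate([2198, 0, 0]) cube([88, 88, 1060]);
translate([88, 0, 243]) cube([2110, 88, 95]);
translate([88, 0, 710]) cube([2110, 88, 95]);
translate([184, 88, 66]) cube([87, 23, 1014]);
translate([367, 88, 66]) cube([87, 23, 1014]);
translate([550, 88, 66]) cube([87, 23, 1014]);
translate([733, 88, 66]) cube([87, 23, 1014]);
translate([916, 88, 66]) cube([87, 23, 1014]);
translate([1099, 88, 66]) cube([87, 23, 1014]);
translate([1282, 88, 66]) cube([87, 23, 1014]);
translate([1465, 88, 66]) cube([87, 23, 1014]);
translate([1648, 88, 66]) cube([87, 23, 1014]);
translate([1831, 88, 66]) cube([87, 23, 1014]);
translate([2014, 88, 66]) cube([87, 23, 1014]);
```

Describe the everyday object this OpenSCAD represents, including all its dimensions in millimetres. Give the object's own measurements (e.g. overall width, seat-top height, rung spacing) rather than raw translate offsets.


A fence section. Two 88×88 mm posts, 1060 mm tall, stand on the floor with a clear span of 2110 mm between their inner faces. Two horizontal rails of 88×95 mm section span the gap between the posts with their undersides at z = 243 mm and z = 710 mm, flush with the posts' −y face. 11 pickets, each 87 mm wide, 23 mm thick and 1014 mm tall, are fixed to the +y face of the rails with their bottoms at z = 66 mm, spaced across the span with a 96 mm gap after the −x post and between neighbouring pickets, with 97 mm left before the +x post.


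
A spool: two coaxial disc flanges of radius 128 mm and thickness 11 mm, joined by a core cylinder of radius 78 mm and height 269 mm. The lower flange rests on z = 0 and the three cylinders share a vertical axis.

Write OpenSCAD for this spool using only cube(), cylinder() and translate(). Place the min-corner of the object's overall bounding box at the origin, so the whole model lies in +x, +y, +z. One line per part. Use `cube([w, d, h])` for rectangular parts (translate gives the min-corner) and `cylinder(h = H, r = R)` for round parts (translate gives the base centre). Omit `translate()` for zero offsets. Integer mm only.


translate([128, 128, 0]) cylinder(h = 11, r = 128);
translate([128, 128, 11]) cylinder(h = 269, r = 78);
translate([128, 128, 280]) cylinder(h = 11, r = 128);


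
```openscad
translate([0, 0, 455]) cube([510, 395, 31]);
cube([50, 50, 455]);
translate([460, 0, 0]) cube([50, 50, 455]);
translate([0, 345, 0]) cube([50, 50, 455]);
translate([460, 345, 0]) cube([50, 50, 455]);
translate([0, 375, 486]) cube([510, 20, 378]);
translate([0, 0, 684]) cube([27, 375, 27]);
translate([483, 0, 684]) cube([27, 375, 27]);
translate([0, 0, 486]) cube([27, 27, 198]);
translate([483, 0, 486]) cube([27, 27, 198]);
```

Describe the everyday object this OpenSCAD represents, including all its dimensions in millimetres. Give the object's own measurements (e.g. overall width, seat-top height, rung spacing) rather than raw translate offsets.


A chair. The seat is a 510×395×31 mm slab with its top at z = 486 mm, on four 50×50 mm corner legs (flush with the seat edges, standing on z = 0). A flat backrest 20 mm thick, 378 mm tall, spans the full seat width and rises from the seat top along its +y edge, rear face flush with the rear of the seat. Two armrests of 27×27 mm section run along each side from the seat's front edge to the front of the backrest, top faces 225 mm above the seat top and outer faces flush with the seat's x-edges; a 27×27 mm post under the front of each armrest stands on the seat at the front corner.


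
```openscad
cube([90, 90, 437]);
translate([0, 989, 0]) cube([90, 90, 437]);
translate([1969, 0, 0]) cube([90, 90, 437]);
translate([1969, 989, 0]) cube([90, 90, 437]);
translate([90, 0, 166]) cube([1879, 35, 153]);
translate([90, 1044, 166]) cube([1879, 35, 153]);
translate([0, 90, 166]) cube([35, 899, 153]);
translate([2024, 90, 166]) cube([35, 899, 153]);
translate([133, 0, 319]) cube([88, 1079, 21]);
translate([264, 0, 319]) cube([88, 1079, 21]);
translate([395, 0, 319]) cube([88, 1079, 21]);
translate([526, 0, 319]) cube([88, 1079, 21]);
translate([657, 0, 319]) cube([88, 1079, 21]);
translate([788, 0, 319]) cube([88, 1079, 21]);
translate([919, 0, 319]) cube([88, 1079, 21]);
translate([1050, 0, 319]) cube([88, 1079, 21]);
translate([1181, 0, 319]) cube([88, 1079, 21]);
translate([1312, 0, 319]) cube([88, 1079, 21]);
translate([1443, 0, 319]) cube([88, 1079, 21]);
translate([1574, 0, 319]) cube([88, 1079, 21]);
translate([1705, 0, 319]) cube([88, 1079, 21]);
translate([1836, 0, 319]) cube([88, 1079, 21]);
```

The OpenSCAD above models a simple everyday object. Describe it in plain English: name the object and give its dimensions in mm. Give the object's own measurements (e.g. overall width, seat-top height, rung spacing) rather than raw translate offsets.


A bed frame 2059 mm long (x) by 1079 mm wide (y). Four 90×90 mm corner posts, 437 mm tall, at the corners of the footprint. Four rails of 35 mm thickness and 153 mm height run between adjacent posts with their undersides at z = 166 mm, their outer faces flush with the outside of the frame (the two x-running rails run between the posts' inner faces; the two y-running rails run between the posts' inner faces). 14 slats, each 88 mm wide (x) and 21 mm thick, lie across the top of the two x-running rails, running the full 1079 mm width of the frame in y; along x they sit between the end posts with a 43 mm gap after the −x posts and between neighbouring slats, leaving 45 mm before the +x posts.


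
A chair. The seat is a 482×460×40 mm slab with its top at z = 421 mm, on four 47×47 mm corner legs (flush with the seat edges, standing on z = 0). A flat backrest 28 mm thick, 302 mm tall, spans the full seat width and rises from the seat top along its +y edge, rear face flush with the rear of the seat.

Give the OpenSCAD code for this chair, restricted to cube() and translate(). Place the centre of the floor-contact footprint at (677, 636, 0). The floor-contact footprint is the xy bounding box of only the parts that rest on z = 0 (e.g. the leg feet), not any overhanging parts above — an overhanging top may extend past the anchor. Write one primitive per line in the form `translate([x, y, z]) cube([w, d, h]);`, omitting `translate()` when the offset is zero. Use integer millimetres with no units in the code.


translate([436, 406, 381]) cube([482, 460, 40]);
translate([436, 406, 0]) cube([47, 47, 381]);
translate([871, 406, 0]) cube([47, 47, 381]);
translate([436, 819, 0]) cube([47, 47, 381]);
translate([871, 819, 0]) cube([47, 47, 381]);
translate([436, 838, 421]) cube([482, 28, 302]);


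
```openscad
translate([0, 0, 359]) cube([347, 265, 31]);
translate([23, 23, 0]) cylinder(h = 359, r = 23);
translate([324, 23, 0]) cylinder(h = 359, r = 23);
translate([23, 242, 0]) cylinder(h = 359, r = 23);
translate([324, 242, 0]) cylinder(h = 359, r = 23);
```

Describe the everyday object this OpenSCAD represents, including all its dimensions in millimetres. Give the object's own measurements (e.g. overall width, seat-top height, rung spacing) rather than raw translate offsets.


A four-legged stool. The seat is a 347×265×31 mm slab whose top surface is at z = 390 mm; four round legs, each 46 mm in diameter, run from the floor (z = 0) to the underside of the seat, each leg's axis is inset half a diameter from the nearest pair of seat edges (so the leg's bounding box is flush with the corner).


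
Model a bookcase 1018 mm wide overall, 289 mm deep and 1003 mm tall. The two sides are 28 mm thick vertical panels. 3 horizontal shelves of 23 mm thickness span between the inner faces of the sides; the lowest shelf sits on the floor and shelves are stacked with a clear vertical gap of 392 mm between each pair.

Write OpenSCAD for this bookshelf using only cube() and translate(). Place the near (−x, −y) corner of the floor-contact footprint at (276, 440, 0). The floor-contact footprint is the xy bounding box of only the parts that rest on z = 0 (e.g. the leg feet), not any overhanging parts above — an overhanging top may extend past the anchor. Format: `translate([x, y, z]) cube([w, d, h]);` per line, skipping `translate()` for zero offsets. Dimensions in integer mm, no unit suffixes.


translate([276, 440, 0]) cube([28, 289, 1003]);
translate([1266, 440, 0]) cube([28, 289, 1003]);
translate([304, 440, 0]) cube([962, 289, 23]);
translate([304, 440, 415]) cube([962, 289, 23]);
translate([304, 440, 830]) cube([962, 289, 23]);


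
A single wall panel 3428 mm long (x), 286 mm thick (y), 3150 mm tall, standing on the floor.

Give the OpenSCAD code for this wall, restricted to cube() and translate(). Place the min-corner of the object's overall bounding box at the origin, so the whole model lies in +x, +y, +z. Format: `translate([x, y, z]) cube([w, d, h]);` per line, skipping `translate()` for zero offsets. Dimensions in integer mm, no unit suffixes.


cube([3428, 286, 3150]);


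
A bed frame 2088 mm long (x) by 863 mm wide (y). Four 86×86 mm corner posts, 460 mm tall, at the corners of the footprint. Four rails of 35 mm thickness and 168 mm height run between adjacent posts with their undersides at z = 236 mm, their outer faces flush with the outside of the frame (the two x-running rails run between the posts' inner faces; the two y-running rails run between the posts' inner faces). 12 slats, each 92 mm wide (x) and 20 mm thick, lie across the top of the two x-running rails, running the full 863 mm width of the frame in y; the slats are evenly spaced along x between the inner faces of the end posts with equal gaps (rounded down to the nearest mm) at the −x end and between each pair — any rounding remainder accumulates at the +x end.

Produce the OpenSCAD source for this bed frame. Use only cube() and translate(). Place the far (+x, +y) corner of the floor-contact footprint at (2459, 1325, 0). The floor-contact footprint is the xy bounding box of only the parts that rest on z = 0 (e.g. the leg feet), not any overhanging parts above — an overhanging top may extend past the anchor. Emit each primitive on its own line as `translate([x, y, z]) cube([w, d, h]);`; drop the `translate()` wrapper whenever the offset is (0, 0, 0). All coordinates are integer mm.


translate([371, 462, 0]) cube([86, 86, 460]);
translate([371, 1239, 0]) cube([86, 86, 460]);
translate([2373, 462, 0]) cube([86, 86, 460]);
translate([2373, 1239, 0]) cube([86, 86, 460]);
translate([457, 462, 236]) cube([1916, 35, 168]);
translate([457, 1290, 236]) cube([1916, 35, 168]);
translate([371, 548, 236]) cube([35, 691, 168]);
translate([2424, 548, 236]) cube([35, 691, 168]);
translate([519, 462, 404]) cube([92, 863, 20]);
translate([673, 462, 404]) cube([92, 863, 20]);
translate([827, 462, 404]) cube([92, 863, 20]);
translate([981, 462, 404]) cube([92, 863, 20]);
translate([1135, 462, 404]) cube([92, 863, 20]);
translate([1289, 462, 404]) cube([92, 863, 20]);
translate([1443, 462, 404]) cube([92, 863, 20]);
translate([1597, 462, 404]) cube([92, 863, 20]);
translate([1751, 462, 404]) cube([92, 863, 20]);
translate([1905, 462, 404]) cube([92, 863, 20]);
translate([2059, 462, 404]) cube([92, 863, 20]);
translate([2213, 462, 404]) cube([92, 863, 20]);


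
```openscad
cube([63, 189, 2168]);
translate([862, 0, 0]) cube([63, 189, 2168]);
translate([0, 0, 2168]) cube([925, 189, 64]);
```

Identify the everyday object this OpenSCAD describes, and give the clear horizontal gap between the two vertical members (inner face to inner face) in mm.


A door frame. The clear opening width is 799 mm.

Two 2168 mm tall posts with a header on top — a door frame. The left jamb is 63 mm wide at x = 0; the right jamb starts at x = 862. The clear opening is 862 − 63 = 799 mm.


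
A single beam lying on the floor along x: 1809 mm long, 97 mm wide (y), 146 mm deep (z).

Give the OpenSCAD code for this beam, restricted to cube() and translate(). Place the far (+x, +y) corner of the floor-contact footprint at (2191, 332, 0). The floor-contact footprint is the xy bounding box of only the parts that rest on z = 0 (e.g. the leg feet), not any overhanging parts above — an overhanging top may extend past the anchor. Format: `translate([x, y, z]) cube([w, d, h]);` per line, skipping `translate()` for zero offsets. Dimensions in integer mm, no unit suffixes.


translate([382, 235, 0]) cube([1809, 97, 146]);


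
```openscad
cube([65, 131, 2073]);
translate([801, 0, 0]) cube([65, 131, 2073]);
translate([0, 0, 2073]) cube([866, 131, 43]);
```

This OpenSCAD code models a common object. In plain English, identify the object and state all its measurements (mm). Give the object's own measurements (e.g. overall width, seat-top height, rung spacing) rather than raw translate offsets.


A door frame. The clear opening is 736 mm wide and 2073 mm high. Two 65 mm wide jambs, 131 mm deep, stand either side of the opening from the floor to the top of the opening. A 43 mm thick head sits across the top of both jambs, spanning the full outside width of the frame.


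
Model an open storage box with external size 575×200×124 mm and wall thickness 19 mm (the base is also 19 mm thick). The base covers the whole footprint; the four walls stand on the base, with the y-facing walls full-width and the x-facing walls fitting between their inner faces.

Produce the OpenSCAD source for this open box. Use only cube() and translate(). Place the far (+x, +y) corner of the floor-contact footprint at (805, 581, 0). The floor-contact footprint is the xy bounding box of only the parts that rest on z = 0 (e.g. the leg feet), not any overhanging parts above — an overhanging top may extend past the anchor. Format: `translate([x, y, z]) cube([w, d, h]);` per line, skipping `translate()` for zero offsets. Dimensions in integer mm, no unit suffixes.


translate([230, 381, 0]) cube([575, 200, 19]);
translate([230, 381, 19]) cube([575, 19, 105]);
translate([230, 562, 19]) cube([575, 19, 105]);
translate([230, 400, 19]) cube([19, 162, 105]);
translate([786, 400, 19]) cube([19, 162, 105]);


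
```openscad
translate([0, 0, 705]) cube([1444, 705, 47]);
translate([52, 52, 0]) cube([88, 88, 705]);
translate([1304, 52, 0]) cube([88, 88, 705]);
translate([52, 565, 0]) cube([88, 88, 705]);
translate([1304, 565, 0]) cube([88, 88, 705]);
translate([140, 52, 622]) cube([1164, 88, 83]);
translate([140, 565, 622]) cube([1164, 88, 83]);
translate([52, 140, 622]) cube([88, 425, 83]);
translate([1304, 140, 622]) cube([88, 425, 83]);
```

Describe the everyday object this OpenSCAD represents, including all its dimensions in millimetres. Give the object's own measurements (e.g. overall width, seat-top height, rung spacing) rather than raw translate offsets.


A table: top 1444 mm (x) × 705 mm (y), 47 mm thick, upper face at z = 752 mm, on four 88×88 mm square legs, each inset 52 mm from the nearest pair of top edges from z = 0 to the bottom of the top. Four apron rails, 88 mm thick and 83 mm tall, run between adjacent legs with their top edges flush with the underside of the top and their outer faces flush with the legs' outer faces.


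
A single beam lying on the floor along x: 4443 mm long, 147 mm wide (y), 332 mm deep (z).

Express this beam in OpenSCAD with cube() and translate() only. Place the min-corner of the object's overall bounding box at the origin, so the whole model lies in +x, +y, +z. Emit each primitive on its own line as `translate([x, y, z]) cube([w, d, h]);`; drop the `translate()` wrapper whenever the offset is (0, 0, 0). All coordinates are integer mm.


cube([4443, 147, 332]);


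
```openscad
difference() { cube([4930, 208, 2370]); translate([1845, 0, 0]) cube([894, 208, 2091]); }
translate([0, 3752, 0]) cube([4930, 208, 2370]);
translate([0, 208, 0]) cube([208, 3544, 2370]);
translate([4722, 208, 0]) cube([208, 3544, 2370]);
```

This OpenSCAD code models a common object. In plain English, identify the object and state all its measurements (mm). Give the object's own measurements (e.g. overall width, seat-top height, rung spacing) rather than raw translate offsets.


A single room: four walls, each 2370 mm tall and 208 mm thick, enclosing an outside footprint 4930×3960 mm (x × y), no floor or roof. The front and back walls (−y and +y sides) run the full x-width; the side walls fit between their inner faces. A door opening 894 mm wide and 2091 mm tall is cut through the front wall from the floor up, its −x edge 1845 mm from the wall's −x end.


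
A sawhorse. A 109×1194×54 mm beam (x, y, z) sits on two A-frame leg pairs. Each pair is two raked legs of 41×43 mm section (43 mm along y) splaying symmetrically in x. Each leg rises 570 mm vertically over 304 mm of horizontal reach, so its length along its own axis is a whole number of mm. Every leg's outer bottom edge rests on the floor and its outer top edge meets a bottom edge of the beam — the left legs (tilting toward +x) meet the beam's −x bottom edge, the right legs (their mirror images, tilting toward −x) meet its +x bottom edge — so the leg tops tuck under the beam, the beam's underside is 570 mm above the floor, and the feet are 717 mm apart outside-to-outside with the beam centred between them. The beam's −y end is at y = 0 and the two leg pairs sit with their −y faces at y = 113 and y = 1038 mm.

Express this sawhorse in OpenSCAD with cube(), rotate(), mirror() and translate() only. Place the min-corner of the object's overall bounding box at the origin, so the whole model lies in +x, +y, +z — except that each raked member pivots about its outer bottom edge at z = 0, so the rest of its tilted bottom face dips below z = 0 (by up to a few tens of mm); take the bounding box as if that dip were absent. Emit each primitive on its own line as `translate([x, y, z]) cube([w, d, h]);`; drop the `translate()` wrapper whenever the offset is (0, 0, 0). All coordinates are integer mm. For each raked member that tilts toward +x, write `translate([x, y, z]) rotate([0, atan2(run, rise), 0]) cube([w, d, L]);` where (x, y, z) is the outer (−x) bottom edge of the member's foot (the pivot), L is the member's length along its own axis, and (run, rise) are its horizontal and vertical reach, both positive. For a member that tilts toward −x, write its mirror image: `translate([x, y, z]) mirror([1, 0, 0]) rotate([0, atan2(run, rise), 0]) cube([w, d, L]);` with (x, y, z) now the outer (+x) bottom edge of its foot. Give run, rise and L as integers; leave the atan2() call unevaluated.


// leg length = √(304² + 570²) = 646
// right-leg outer foot x = 2·304 + 109 = 717
// beam min-corner = (304, 0, 570)
translate([304, 0, 570]) cube([109, 1194, 54]);
translate([0, 113, 0]) rotate([0, atan2(304, 570), 0]) cube([41, 43, 646]);
translate([717, 113, 0]) mirror([1, 0, 0]) rotate([0, atan2(304, 570), 0]) cube([41, 43, 646]);
translate([0, 1038, 0]) rotate([0, atan2(304, 570), 0]) cube([41, 43, 646]);
translate([717, 1038, 0]) mirror([1, 0, 0]) rotate([0, atan2(304, 570), 0]) cube([41, 43, 646]);
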